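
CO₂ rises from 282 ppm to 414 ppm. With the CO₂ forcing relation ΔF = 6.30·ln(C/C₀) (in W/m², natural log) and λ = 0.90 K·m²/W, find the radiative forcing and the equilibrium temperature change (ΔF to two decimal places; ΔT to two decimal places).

CO₂: 6.30 × ln(414/282) = 6.30 × ln(1.46809) = 6.30 × 0.38396 = 2.4189 W/m².
ΔT = λ ΔF = 0.90 × 2.42 = 2.1780 K.

ΔF = 2.42 W/m²; ΔT = 2.18 K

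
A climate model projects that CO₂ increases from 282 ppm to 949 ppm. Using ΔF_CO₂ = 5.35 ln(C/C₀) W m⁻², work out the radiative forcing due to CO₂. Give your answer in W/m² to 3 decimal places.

ΔF = 6.492 W/m²

CO₂ absorption bands are partially saturated, so forcing scales with the logarithm of the concentration ratio.
CO₂: 5.35 × ln(949/282) = 5.35 × ln(3.36525) = 5.35 × 1.21350 = 6.4922 W/m².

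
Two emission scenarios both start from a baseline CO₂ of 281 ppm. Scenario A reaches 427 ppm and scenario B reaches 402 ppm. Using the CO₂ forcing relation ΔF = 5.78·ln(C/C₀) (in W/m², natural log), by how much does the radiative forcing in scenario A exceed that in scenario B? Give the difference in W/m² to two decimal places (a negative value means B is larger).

ΔF_A − ΔF_B = 0.35 W/m²

ΔF_A = 5.78 ln(427/281) = 5.78 × 0.41843 = 2.4185 W/m².
ΔF_B = 5.78 ln(402/281) = 5.78 × 0.35810 = 2.0698 W/m².
Difference: 2.4185 − 2.0698 = 0.3487 W/m².
(Equivalently, ΔF_A − ΔF_B = 5.78 ln(427/402) = 5.78 × 0.06033 = 0.3487 W/m².)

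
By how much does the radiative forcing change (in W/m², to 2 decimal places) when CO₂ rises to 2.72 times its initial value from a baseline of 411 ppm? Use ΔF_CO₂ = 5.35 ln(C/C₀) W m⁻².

Because the forcing depends only on the ratio C/C₀, the initial concentration does not enter.
ΔF = 5.35 × ln(2.72) = 5.35 × 1.00063 = 5.3534 W/m².

ΔF = 5.35 W/m²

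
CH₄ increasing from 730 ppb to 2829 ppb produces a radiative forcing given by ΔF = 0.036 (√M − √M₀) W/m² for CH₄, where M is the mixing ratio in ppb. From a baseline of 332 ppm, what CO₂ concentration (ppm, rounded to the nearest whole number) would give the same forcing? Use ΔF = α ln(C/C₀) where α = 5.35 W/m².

CH₄ forcing: 0.036 × (√2829 − √730) = 0.036 × (53.1883 − 27.0185) = 0.036 × 26.1698 = 0.94211 W/m².
Set 5.35 ln(C/332) = 0.94211: ln(C/332) = 0.94211/5.35 = 0.17610, so C = 332 × e^0.17610 = 332 × 1.19256 = 395.93 ppm.

C ≈ 396 ppm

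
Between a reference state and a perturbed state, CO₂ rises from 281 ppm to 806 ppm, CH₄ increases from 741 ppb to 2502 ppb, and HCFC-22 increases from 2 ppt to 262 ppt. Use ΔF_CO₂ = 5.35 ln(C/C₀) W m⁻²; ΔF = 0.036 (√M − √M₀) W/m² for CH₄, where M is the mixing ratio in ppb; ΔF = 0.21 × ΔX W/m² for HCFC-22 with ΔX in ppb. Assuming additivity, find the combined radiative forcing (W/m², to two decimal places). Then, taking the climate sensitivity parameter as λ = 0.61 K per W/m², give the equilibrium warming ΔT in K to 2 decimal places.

ΔF = 6.51 W/m²; ΔT = 3.97 K

CO₂: 5.35 × ln(806/281) = 5.35 × ln(2.86833) = 5.35 × 1.05373 = 5.6375 W/m².
CH₄: 0.036 × (√2502 − √741) = 0.036 × (50.0200 − 27.2213) = 0.036 × 22.7987 = 0.8208 W/m².
HCFC-22: Δ = 262 − 2 = 260 ppt = 0.260 ppb; ΔF = 0.21 × 0.260 = 0.0546 W/m².
Total ΔF = 5.6375 + 0.8208 + 0.0546 = 6.5129 W/m².
ΔT = λ ΔF = 0.61 × 6.51 = 3.9711 K.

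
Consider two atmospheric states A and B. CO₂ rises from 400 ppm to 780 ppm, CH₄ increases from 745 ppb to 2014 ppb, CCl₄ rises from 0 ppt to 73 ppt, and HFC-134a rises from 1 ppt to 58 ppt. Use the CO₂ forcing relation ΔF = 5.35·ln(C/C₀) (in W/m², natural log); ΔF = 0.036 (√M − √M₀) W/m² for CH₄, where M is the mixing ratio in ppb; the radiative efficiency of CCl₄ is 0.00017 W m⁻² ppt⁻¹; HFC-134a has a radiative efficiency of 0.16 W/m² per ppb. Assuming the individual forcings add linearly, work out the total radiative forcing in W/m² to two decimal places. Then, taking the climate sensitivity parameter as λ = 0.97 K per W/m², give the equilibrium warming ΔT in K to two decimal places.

ΔF = 4.23 W/m²; ΔT = 4.10 K

CO₂: 5.35 × ln(780/400) = 5.35 × ln(1.95000) = 5.35 × 0.66783 = 3.5729 W/m².
CH₄: 0.036 × (√2014 − √745) = 0.036 × (44.8776 − 27.2947) = 0.036 × 17.5829 = 0.6330 W/m².
CCl₄: ΔF = 0.00017 × (73 − 0) = 0.00017 × 73 = 0.0124 W/m².
HFC-134a: Δ = 58 − 1 = 57 ppt = 0.057 ppb; ΔF = 0.16 × 0.057 = 0.0091 W/m².
Total ΔF = 3.5729 + 0.6330 + 0.0124 + 0.0091 = 4.2274 W/m².
ΔT = λ ΔF = 0.97 × 4.23 = 4.1031 K.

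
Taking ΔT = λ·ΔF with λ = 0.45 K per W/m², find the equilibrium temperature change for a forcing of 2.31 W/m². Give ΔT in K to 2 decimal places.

ΔT = 1.04 K

ΔT = λ ΔF = 0.45 × 2.31 = 1.0395 K.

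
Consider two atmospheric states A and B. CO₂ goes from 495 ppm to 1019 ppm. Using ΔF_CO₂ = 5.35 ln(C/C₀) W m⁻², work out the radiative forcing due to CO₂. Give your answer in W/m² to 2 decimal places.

ΔF = 3.86 W/m²

CO₂ absorption bands are partially saturated, so forcing scales with the logarithm of the concentration ratio.
CO₂: 5.35 × ln(1019/495) = 5.35 × ln(2.05859) = 5.35 × 0.72202 = 3.8628 W/m².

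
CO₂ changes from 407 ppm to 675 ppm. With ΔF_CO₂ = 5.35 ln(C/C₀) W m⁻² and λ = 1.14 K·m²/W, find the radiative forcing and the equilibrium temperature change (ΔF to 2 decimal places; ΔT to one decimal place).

ΔF = 2.71 W/m²; ΔT = 3.1 K

CO₂: 5.35 × ln(675/407) = 5.35 × ln(1.65848) = 5.35 × 0.50590 = 2.7066 W/m².
ΔT = λ ΔF = 1.14 × 2.71 = 3.0894 K.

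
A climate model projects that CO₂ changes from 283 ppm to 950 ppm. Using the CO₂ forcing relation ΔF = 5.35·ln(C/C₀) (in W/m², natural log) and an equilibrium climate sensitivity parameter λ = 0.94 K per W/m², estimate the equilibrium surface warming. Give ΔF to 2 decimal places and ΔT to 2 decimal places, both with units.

CO₂: 5.35 × ln(950/283) = 5.35 × ln(3.35689) = 5.35 × 1.21101 = 6.4789 W/m².
ΔT = λ ΔF = 0.94 × 6.48 = 6.0912 K.

ΔF = 6.48 W/m²; ΔT = 6.09 K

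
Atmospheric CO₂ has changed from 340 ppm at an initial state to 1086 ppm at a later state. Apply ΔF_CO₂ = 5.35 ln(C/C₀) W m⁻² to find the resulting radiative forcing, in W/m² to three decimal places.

CO₂: 5.35 × ln(1086/340) = 5.35 × ln(3.19412) = 5.35 × 1.16131 = 6.2130 W/m².

ΔF = 6.213 W/m²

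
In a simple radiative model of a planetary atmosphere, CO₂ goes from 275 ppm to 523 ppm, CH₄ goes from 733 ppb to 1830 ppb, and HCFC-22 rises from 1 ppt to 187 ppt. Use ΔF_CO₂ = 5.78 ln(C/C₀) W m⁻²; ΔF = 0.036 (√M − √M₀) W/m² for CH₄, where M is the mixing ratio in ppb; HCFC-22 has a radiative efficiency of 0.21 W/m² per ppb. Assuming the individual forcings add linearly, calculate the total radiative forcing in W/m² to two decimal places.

CO₂: 5.78 × ln(523/275) = 5.78 × ln(1.90182) = 5.78 × 0.64281 = 3.7154 W/m².
CH₄: 0.036 × (√1830 − √733) = 0.036 × (42.7785 − 27.0740) = 0.036 × 15.7045 = 0.5654 W/m².
HCFC-22: Δ = 187 − 1 = 186 ppt = 0.186 ppb; ΔF = 0.21 × 0.186 = 0.0391 W/m².
Total ΔF = 3.7154 + 0.5654 + 0.0391 = 4.3199 W/m².

ΔF = 4.32 W/m²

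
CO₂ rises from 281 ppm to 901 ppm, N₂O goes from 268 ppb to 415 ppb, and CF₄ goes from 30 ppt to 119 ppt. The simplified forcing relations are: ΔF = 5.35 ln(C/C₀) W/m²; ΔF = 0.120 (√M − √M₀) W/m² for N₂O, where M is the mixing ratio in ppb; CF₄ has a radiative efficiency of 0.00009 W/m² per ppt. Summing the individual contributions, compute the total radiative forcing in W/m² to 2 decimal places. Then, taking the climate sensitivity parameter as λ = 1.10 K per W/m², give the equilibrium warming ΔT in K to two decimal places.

CO₂: 5.35 × ln(901/281) = 5.35 × ln(3.20641) = 5.35 × 1.16515 = 6.2336 W/m².
N₂O: 0.120 × (√415 − √268) = 0.120 × (20.3715 − 16.3707) = 0.120 × 4.0008 = 0.4801 W/m².
CF₄: ΔF = 0.00009 × (119 − 30) = 0.00009 × 89 = 0.0080 W/m².
Total ΔF = 6.2336 + 0.4801 + 0.0080 = 6.7217 W/m².
ΔT = λ ΔF = 1.10 × 6.72 = 7.3920 K.

ΔF = 6.72 W/m²; ΔT = 7.39 K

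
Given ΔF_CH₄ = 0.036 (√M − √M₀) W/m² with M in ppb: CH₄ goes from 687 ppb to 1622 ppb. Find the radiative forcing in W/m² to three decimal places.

CH₄: 0.036 × (√1622 − √687) = 0.036 × (40.2741 − 26.2107) = 0.036 × 14.0634 = 0.5063 W/m².

ΔF = 0.506 W/m²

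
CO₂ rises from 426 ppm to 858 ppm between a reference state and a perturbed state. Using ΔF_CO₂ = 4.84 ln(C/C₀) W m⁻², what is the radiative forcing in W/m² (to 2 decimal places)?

CO₂: 4.84 × ln(858/426) = 4.84 × ln(2.01408) = 4.84 × 0.70016 = 3.3888 W/m².

ΔF = 3.39 W/m²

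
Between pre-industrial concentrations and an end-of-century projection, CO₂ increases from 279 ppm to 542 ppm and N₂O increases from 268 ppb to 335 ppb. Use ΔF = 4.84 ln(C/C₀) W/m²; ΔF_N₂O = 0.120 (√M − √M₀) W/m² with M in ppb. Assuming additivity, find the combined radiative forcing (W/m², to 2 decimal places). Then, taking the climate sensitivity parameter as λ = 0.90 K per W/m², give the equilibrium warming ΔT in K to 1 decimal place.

ΔF = 3.45 W/m²; ΔT = 3.1 K

CO₂: 4.84 × ln(542/279) = 4.84 × ln(1.94265) = 4.84 × 0.66405 = 3.2140 W/m².
N₂O: 0.120 × (√335 − √268) = 0.120 × (18.3030 − 16.3707) = 0.120 × 1.9323 = 0.2319 W/m².
Total ΔF = 3.2140 + 0.2319 = 3.4459 W/m².
ΔT = λ ΔF = 0.90 × 3.45 = 3.1050 K.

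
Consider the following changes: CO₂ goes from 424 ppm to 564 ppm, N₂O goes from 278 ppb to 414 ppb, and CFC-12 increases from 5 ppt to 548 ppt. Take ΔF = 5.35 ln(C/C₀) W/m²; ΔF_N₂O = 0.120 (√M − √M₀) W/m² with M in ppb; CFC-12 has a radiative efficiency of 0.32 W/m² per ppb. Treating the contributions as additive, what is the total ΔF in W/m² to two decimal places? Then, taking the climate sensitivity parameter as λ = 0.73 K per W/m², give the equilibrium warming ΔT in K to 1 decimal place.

ΔF = 2.14 W/m²; ΔT = 1.6 K

CO₂: 5.35 × ln(564/424) = 5.35 × ln(1.33019) = 5.35 × 0.28532 = 1.5265 W/m².
N₂O: 0.120 × (√414 − √278) = 0.120 × (20.3470 − 16.6733) = 0.120 × 3.6737 = 0.4408 W/m².
CFC-12: Δ = 548 − 5 = 543 ppt = 0.543 ppb; ΔF = 0.32 × 0.543 = 0.1738 W/m².
Total ΔF = 1.5265 + 0.4408 + 0.1738 = 2.1411 W/m².
ΔT = λ ΔF = 0.73 × 2.14 = 1.5622 K.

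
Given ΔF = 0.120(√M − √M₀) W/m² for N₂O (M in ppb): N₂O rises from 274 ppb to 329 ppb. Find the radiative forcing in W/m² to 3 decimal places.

N₂O: 0.120 × (√329 − √274) = 0.120 × (18.1384 − 16.5529) = 0.120 × 1.5855 = 0.1903 W/m².

ΔF = 0.190 W/m²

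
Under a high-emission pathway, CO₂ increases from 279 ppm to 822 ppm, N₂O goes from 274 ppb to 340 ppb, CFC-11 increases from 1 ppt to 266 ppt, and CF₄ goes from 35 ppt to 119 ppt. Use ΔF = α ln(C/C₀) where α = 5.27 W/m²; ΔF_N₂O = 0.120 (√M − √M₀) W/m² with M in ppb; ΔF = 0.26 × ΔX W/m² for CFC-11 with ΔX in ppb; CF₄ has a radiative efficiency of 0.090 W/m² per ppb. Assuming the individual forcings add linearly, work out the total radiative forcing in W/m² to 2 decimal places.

ΔF = 6.00 W/m²

CO₂: 5.27 × ln(822/279) = 5.27 × ln(2.94624) = 5.27 × 1.08053 = 5.6944 W/m².
N₂O: 0.120 × (√340 − √274) = 0.120 × (18.4391 − 16.5529) = 0.120 × 1.8862 = 0.2263 W/m².
CFC-11: Δ = 266 − 1 = 265 ppt = 0.265 ppb; ΔF = 0.26 × 0.265 = 0.0689 W/m².
CF₄: Δ = 119 − 35 = 84 ppt = 0.084 ppb; ΔF = 0.090 × 0.084 = 0.0076 W/m².
Total ΔF = 5.6944 + 0.2263 + 0.0689 + 0.0076 = 5.9972 W/m².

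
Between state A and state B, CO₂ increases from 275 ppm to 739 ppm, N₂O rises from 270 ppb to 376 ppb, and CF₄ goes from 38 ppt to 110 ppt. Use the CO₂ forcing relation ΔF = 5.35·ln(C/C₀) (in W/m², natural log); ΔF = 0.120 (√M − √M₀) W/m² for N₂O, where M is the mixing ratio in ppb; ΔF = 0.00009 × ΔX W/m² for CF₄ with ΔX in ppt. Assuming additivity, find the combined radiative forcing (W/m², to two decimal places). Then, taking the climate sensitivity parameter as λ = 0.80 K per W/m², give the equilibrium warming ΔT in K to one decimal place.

ΔF = 5.65 W/m²; ΔT = 4.5 K

CO₂: 5.35 × ln(739/275) = 5.35 × ln(2.68727) = 5.35 × 0.98853 = 5.2886 W/m².
N₂O: 0.120 × (√376 − √270) = 0.120 × (19.3907 − 16.4317) = 0.120 × 2.9590 = 0.3551 W/m².
CF₄: ΔF = 0.00009 × (110 − 38) = 0.00009 × 72 = 0.0065 W/m².
Total ΔF = 5.2886 + 0.3551 + 0.0065 = 5.6502 W/m².
ΔT = λ ΔF = 0.80 × 5.65 = 4.5200 K.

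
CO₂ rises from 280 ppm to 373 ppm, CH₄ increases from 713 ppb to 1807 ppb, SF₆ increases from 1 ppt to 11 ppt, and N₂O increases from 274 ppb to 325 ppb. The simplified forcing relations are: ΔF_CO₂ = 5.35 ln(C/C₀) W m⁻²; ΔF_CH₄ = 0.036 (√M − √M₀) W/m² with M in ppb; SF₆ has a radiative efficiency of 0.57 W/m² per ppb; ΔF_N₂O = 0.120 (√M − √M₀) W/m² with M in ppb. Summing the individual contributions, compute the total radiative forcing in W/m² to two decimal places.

ΔF = 2.29 W/m²

CO₂: 5.35 × ln(373/280) = 5.35 × ln(1.33214) = 5.35 × 0.28679 = 1.5343 W/m².
CH₄: 0.036 × (√1807 − √713) = 0.036 × (42.5088 − 26.7021) = 0.036 × 15.8067 = 0.5690 W/m².
SF₆: Δ = 11 − 1 = 10 ppt = 0.010 ppb; ΔF = 0.57 × 0.010 = 0.0057 W/m².
N₂O: 0.120 × (√325 − √274) = 0.120 × (18.0278 − 16.5529) = 0.120 × 1.4749 = 0.1770 W/m².
Total ΔF = 1.5343 + 0.5690 + 0.0057 + 0.1770 = 2.2860 W/m².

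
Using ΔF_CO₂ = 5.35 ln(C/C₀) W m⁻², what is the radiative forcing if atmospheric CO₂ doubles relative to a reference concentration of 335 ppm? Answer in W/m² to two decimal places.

ΔF = 3.71 W/m²

Because the forcing depends only on the ratio C/C₀, the initial concentration does not enter.
ΔF = 5.35 × ln(2) = 5.35 × 0.69315 = 3.7084 W/m².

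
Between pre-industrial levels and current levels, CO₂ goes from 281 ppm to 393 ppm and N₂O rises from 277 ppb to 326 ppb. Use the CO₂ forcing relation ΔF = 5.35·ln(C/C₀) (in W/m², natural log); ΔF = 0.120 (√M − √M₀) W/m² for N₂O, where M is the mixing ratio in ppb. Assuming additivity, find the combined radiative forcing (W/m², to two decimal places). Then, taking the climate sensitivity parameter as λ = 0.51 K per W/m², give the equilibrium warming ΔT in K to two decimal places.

CO₂: 5.35 × ln(393/281) = 5.35 × ln(1.39858) = 5.35 × 0.33546 = 1.7947 W/m².
N₂O: 0.120 × (√326 − √277) = 0.120 × (18.0555 − 16.6433) = 0.120 × 1.4122 = 0.1695 W/m².
Total ΔF = 1.7947 + 0.1695 = 1.9642 W/m².
ΔT = λ ΔF = 0.51 × 1.96 = 0.9996 K.

ΔF = 1.96 W/m²; ΔT = 1.00 K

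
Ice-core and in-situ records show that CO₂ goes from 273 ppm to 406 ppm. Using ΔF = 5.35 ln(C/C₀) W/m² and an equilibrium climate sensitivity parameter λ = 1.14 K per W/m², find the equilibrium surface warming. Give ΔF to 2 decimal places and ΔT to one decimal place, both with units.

ΔF = 2.12 W/m²; ΔT = 2.4 K

CO₂: 5.35 × ln(406/273) = 5.35 × ln(1.48718) = 5.35 × 0.39688 = 2.1233 W/m².
ΔT = λ ΔF = 1.14 × 2.12 = 2.4168 K.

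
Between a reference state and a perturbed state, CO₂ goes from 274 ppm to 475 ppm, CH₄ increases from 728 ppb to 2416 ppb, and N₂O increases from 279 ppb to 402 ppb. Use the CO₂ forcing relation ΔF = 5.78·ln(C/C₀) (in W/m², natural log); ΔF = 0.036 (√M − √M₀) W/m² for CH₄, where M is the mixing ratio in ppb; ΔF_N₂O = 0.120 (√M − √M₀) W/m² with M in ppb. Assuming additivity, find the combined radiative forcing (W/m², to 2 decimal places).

ΔF = 4.38 W/m²

CO₂: 5.78 × ln(475/274) = 5.78 × ln(1.73358) = 5.78 × 0.55019 = 3.1801 W/m².
CH₄: 0.036 × (√2416 − √728) = 0.036 × (49.1528 − 26.9815) = 0.036 × 22.1713 = 0.7982 W/m².
N₂O: 0.120 × (√402 − √279) = 0.120 × (20.0499 − 16.7033) = 0.120 × 3.3466 = 0.4016 W/m².
Total ΔF = 3.1801 + 0.7982 + 0.4016 = 4.3799 W/m².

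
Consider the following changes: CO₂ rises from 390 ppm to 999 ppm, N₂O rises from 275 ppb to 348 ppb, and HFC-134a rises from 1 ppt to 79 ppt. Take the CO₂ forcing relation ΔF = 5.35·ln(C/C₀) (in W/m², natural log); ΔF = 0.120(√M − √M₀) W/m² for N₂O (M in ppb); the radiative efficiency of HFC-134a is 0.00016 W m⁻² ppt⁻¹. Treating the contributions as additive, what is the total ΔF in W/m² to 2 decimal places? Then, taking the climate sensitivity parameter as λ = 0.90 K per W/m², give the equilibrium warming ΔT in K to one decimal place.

ΔF = 5.29 W/m²; ΔT = 4.8 K

CO₂: 5.35 × ln(999/390) = 5.35 × ln(2.56154) = 5.35 × 0.94061 = 5.0323 W/m².
N₂O: 0.120 × (√348 − √275) = 0.120 × (18.6548 − 16.5831) = 0.120 × 2.0717 = 0.2486 W/m².
HFC-134a: ΔF = 0.00016 × (79 − 1) = 0.00016 × 78 = 0.0125 W/m².
Total ΔF = 5.0323 + 0.2486 + 0.0125 = 5.2934 W/m².
ΔT = λ ΔF = 0.90 × 5.29 = 4.7610 K.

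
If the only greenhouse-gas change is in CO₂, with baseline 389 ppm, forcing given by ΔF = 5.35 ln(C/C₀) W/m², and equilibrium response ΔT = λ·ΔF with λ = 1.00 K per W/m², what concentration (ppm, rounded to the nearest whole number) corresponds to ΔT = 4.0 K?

C ≈ 822 ppm

Required forcing: ΔF = ΔT/λ = 4.0/1.00 = 4.0000 W/m².
Then ln(C/389) = ΔF/5.35 = 4.0000/5.35 = 0.74766.
So C = 389 × e^0.74766 = 389 × 2.11205 = 821.59 ppm.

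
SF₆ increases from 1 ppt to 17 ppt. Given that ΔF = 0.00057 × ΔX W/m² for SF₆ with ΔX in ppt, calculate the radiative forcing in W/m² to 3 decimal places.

ΔF = 0.009 W/m²

SF₆: ΔF = 0.00057 × (17 − 1) = 0.00057 × 16 = 0.0091 W/m².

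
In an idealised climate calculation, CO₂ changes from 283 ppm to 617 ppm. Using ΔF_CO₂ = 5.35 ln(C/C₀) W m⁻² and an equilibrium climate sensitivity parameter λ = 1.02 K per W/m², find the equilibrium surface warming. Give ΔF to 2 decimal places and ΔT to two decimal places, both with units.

ΔF = 4.17 W/m²; ΔT = 4.25 K

CO₂: 5.35 × ln(617/283) = 5.35 × ln(2.18021) = 5.35 × 0.77942 = 4.1699 W/m².
ΔT = λ ΔF = 1.02 × 4.17 = 4.2534 K.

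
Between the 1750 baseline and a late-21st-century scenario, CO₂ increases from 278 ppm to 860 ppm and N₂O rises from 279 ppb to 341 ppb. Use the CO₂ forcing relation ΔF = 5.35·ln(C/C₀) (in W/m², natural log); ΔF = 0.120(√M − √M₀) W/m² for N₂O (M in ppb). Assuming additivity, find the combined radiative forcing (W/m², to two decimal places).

ΔF = 6.25 W/m²

CO₂: 5.35 × ln(860/278) = 5.35 × ln(3.09353) = 5.35 × 1.12931 = 6.0418 W/m².
N₂O: 0.120 × (√341 − √279) = 0.120 × (18.4662 − 16.7033) = 0.120 × 1.7629 = 0.2115 W/m².
Total ΔF = 6.0418 + 0.2115 = 6.2533 W/m².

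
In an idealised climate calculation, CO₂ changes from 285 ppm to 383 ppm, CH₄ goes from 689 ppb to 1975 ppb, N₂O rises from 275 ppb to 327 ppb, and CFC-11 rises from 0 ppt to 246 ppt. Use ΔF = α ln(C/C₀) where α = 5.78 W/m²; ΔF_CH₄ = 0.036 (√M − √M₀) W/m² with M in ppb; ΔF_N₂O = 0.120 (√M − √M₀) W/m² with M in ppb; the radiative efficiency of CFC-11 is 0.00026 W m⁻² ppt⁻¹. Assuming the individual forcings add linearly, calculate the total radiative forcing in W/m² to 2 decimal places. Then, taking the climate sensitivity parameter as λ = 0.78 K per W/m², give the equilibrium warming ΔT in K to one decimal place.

ΔF = 2.61 W/m²; ΔT = 2.0 K

CO₂: 5.78 × ln(383/285) = 5.78 × ln(1.34386) = 5.78 × 0.29555 = 1.7083 W/m².
CH₄: 0.036 × (√1975 − √689) = 0.036 × (44.4410 − 26.2488) = 0.036 × 18.1922 = 0.6549 W/m².
N₂O: 0.120 × (√327 − √275) = 0.120 × (18.0831 − 16.5831) = 0.120 × 1.5000 = 0.1800 W/m².
CFC-11: ΔF = 0.00026 × (246 − 0) = 0.00026 × 246 = 0.0640 W/m².
Total ΔF = 1.7083 + 0.6549 + 0.1800 + 0.0640 = 2.6072 W/m².
ΔT = λ ΔF = 0.78 × 2.61 = 2.0358 K.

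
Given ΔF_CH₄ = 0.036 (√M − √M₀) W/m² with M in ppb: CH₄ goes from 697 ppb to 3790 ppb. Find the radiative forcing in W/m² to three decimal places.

CH₄: 0.036 × (√3790 − √697) = 0.036 × (61.5630 − 26.4008) = 0.036 × 35.1622 = 1.2658 W/m².

ΔF = 1.266 W/m²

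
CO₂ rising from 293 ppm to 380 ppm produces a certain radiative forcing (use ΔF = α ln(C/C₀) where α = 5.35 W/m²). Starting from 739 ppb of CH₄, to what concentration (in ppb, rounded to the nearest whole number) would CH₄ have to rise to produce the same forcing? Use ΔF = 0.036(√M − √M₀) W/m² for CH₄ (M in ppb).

M ≈ 4333 ppb

CO₂ forcing: 5.35 × ln(380/293) = 5.35 × 0.259999 = 1.39099 W/m².
Set 0.036(√M − √739) = 1.39099: √M = 1.39099/0.036 + √739 = 38.6386 + 27.1846 = 65.8232.
M = (65.8232)² = 4332.69 ppb.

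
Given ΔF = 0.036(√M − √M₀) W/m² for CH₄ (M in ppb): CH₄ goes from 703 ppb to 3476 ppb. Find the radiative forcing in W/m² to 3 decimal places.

CH₄: 0.036 × (√3476 − √703) = 0.036 × (58.9576 − 26.5141) = 0.036 × 32.4435 = 1.1680 W/m².

ΔF = 1.168 W/m²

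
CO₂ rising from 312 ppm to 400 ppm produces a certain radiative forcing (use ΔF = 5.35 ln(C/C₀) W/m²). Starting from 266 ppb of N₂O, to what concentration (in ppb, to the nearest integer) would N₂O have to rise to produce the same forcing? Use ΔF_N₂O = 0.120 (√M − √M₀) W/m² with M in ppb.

M ≈ 750 ppb

CO₂ forcing: 5.35 × ln(400/312) = 5.35 × 0.248461 = 1.32927 W/m².
Set 0.120(√M − √266) = 1.32927: √M = 1.32927/0.120 + √266 = 11.0773 + 16.3095 = 27.3868.
M = (27.3868)² = 750.04 ppb.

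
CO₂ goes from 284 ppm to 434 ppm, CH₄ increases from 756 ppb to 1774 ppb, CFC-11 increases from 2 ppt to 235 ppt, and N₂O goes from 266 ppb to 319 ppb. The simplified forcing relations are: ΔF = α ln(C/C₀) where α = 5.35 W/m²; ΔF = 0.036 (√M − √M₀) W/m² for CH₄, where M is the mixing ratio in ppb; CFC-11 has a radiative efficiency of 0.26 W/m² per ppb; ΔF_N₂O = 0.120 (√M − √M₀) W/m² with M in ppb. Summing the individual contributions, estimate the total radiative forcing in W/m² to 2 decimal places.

CO₂: 5.35 × ln(434/284) = 5.35 × ln(1.52817) = 5.35 × 0.42407 = 2.2688 W/m².
CH₄: 0.036 × (√1774 − √756) = 0.036 × (42.1189 − 27.4955) = 0.036 × 14.6234 = 0.5264 W/m².
CFC-11: Δ = 235 − 2 = 233 ppt = 0.233 ppb; ΔF = 0.26 × 0.233 = 0.0606 W/m².
N₂O: 0.120 × (√319 − √266) = 0.120 × (17.8606 − 16.3095) = 0.120 × 1.5511 = 0.1861 W/m².
Total ΔF = 2.2688 + 0.5264 + 0.0606 + 0.1861 = 3.0419 W/m².

ΔF = 3.04 W/m²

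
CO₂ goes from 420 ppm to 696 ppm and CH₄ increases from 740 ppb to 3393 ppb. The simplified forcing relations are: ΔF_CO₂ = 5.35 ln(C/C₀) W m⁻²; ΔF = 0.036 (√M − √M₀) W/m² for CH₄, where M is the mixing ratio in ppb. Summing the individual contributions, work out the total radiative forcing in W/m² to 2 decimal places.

CO₂: 5.35 × ln(696/420) = 5.35 × ln(1.65714) = 5.35 × 0.50509 = 2.7022 W/m².
CH₄: 0.036 × (√3393 − √740) = 0.036 × (58.2495 − 27.2029) = 0.036 × 31.0466 = 1.1177 W/m².
Total ΔF = 2.7022 + 1.1177 = 3.8199 W/m².

ΔF = 3.82 W/m²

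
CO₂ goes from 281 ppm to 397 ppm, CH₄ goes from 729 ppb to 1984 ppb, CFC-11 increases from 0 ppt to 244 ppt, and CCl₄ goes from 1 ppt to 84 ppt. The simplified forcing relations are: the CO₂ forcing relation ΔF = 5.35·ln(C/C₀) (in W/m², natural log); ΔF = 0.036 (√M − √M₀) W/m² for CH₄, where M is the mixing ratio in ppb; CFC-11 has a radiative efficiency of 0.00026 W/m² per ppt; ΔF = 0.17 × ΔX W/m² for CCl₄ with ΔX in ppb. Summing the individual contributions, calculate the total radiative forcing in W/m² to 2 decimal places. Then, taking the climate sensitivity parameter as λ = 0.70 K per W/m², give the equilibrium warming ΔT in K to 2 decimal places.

CO₂: 5.35 × ln(397/281) = 5.35 × ln(1.41281) = 5.35 × 0.34558 = 1.8489 W/m².
CH₄: 0.036 × (√1984 − √729) = 0.036 × (44.5421 − 27.0000) = 0.036 × 17.5421 = 0.6315 W/m².
CFC-11: ΔF = 0.00026 × (244 − 0) = 0.00026 × 244 = 0.0634 W/m².
CCl₄: Δ = 84 − 1 = 83 ppt = 0.083 ppb; ΔF = 0.17 × 0.083 = 0.0141 W/m².
Total ΔF = 1.8489 + 0.6315 + 0.0634 + 0.0141 = 2.5579 W/m².
ΔT = λ ΔF = 0.70 × 2.56 = 1.7920 K.

ΔF = 2.56 W/m²; ΔT = 1.79 K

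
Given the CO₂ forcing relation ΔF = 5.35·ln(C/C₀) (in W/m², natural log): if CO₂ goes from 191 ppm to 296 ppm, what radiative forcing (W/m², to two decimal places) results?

CO₂: 5.35 × ln(296/191) = 5.35 × ln(1.54974) = 5.35 × 0.43809 = 2.3438 W/m².

ΔF = 2.34 W/m²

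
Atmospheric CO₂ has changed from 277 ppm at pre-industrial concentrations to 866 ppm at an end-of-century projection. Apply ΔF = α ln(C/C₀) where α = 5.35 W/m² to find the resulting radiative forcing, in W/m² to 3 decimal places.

CO₂: 5.35 × ln(866/277) = 5.35 × ln(3.12635) = 5.35 × 1.13987 = 6.0983 W/m².

ΔF = 6.098 W/m²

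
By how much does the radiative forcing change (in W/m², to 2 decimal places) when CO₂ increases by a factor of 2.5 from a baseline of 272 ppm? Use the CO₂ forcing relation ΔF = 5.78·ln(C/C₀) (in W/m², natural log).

ΔF = 5.30 W/m²

ΔF = 5.78 × ln(2.5) = 5.78 × 0.91629 = 5.2962 W/m².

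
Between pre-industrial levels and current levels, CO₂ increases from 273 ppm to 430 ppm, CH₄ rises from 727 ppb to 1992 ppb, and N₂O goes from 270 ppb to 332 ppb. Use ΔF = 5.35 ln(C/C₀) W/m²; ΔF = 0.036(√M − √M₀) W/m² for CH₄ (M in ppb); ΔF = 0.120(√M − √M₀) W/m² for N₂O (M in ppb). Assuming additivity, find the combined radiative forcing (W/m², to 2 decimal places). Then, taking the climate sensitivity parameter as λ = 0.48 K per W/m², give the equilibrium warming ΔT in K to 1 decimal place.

ΔF = 3.28 W/m²; ΔT = 1.6 K

CO₂: 5.35 × ln(430/273) = 5.35 × ln(1.57509) = 5.35 × 0.45431 = 2.4306 W/m².
CH₄: 0.036 × (√1992 − √727) = 0.036 × (44.6318 − 26.9629) = 0.036 × 17.6689 = 0.6361 W/m².
N₂O: 0.120 × (√332 − √270) = 0.120 × (18.2209 − 16.4317) = 0.120 × 1.7892 = 0.2147 W/m².
Total ΔF = 2.4306 + 0.6361 + 0.2147 = 3.2814 W/m².
ΔT = λ ΔF = 0.48 × 3.28 = 1.5744 K.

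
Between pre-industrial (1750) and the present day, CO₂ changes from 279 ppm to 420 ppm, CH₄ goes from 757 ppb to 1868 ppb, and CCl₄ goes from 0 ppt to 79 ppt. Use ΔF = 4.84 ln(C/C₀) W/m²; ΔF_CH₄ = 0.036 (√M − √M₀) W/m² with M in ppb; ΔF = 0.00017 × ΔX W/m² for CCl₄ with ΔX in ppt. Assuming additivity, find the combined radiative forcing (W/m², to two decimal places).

CO₂: 4.84 × ln(420/279) = 4.84 × ln(1.50538) = 4.84 × 0.40905 = 1.9798 W/m².
CH₄: 0.036 × (√1868 − √757) = 0.036 × (43.2204 − 27.5136) = 0.036 × 15.7068 = 0.5654 W/m².
CCl₄: ΔF = 0.00017 × (79 − 0) = 0.00017 × 79 = 0.0134 W/m².
Total ΔF = 1.9798 + 0.5654 + 0.0134 = 2.5586 W/m².

ΔF = 2.56 W/m²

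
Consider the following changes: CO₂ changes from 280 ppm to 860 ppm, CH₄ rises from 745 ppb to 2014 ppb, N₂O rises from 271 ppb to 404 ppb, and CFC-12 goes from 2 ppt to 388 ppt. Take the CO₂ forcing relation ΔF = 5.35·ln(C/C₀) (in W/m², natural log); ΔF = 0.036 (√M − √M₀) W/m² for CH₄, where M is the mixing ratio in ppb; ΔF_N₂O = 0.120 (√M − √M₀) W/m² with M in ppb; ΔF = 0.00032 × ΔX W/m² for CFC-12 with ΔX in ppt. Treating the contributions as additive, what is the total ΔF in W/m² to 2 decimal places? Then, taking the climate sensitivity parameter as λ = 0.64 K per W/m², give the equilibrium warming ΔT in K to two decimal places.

ΔF = 7.20 W/m²; ΔT = 4.61 K

CO₂: 5.35 × ln(860/280) = 5.35 × ln(3.07143) = 5.35 × 1.12214 = 6.0034 W/m².
CH₄: 0.036 × (√2014 − √745) = 0.036 × (44.8776 − 27.2947) = 0.036 × 17.5829 = 0.6330 W/m².
N₂O: 0.120 × (√404 − √271) = 0.120 × (20.0998 − 16.4621) = 0.120 × 3.6377 = 0.4365 W/m².
CFC-12: ΔF = 0.00032 × (388 − 2) = 0.00032 × 386 = 0.1235 W/m².
Total ΔF = 6.0034 + 0.6330 + 0.4365 + 0.1235 = 7.1964 W/m².
ΔT = λ ΔF = 0.64 × 7.20 = 4.6080 K.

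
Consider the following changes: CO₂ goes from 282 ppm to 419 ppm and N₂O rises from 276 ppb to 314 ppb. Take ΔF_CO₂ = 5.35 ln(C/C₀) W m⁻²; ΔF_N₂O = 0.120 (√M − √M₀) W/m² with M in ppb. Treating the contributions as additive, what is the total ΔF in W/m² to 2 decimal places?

ΔF = 2.25 W/m²

CO₂: 5.35 × ln(419/282) = 5.35 × ln(1.48582) = 5.35 × 0.39597 = 2.1184 W/m².
N₂O: 0.120 × (√314 − √276) = 0.120 × (17.7200 − 16.6132) = 0.120 × 1.1068 = 0.1328 W/m².
Total ΔF = 2.1184 + 0.1328 = 2.2512 W/m².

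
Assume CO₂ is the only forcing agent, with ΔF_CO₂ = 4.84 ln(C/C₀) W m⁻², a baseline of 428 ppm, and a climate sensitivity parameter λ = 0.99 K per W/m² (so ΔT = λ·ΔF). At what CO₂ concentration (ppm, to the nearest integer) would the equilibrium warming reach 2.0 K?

Required forcing: ΔF = ΔT/λ = 2.0/0.99 = 2.0202 W/m².
Then ln(C/428) = ΔF/4.84 = 2.0202/4.84 = 0.41740.
So C = 428 × e^0.41740 = 428 × 1.51801 = 649.71 ppm.

C ≈ 650 ppm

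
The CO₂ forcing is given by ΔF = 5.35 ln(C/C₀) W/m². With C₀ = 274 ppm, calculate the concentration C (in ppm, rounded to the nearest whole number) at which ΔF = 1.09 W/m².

Set 5.35 ln(C/274) = 1.09, so ln(C/274) = 1.09/5.35 = 0.20374.
Then C/274 = e^0.20374 = 1.22598, giving C = 274 × 1.22598 = 335.92 ppm.

C ≈ 336 ppm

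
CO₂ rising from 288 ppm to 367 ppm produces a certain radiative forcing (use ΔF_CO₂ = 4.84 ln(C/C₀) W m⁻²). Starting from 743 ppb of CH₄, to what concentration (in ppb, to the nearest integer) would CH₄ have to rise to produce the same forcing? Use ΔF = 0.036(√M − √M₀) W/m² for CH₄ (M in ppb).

M ≈ 3582 ppb

CO₂ forcing: 4.84 × ln(367/288) = 4.84 × 0.242401 = 1.17322 W/m².
Set 0.036(√M − √743) = 1.17322: √M = 1.17322/0.036 + √743 = 32.5894 + 27.2580 = 59.8474.
M = (59.8474)² = 3581.71 ppb.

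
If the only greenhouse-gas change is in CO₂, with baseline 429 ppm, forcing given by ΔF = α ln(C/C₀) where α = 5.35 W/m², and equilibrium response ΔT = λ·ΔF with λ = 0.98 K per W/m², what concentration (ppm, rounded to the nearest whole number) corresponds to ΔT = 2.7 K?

C ≈ 718 ppm

Required forcing: ΔF = ΔT/λ = 2.7/0.98 = 2.7551 W/m².
Then ln(C/429) = ΔF/5.35 = 2.7551/5.35 = 0.51497.
So C = 429 × e^0.51497 = 429 × 1.67359 = 717.97 ppm.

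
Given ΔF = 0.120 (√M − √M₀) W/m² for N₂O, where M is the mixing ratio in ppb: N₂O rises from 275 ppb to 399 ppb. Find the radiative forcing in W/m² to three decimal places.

N₂O: 0.120 × (√399 − √275) = 0.120 × (19.9750 − 16.5831) = 0.120 × 3.3919 = 0.4070 W/m².

ΔF = 0.407 W/m²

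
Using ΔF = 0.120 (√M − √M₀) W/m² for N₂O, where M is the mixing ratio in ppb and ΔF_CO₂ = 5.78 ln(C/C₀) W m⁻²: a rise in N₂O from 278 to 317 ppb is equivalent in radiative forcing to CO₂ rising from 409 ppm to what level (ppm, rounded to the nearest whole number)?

N₂O forcing: 0.120 × (√317 − √278) = 0.120 × (17.8045 − 16.6733) = 0.120 × 1.1312 = 0.13574 W/m².
Set 5.78 ln(C/409) = 0.13574: ln(C/409) = 0.13574/5.78 = 0.02348, so C = 409 × e^0.02348 = 409 × 1.02376 = 418.72 ppm.

C ≈ 419 ppm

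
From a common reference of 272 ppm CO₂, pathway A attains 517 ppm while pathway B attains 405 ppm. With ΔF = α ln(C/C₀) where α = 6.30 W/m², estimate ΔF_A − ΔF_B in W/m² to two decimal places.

ΔF_A = 6.30 ln(517/272) = 6.30 × 0.64224 = 4.0461 W/m².
ΔF_B = 6.30 ln(405/272) = 6.30 × 0.39809 = 2.5080 W/m².
Difference: 4.0461 − 2.5080 = 1.5381 W/m².

ΔF_A − ΔF_B = 1.54 W/m²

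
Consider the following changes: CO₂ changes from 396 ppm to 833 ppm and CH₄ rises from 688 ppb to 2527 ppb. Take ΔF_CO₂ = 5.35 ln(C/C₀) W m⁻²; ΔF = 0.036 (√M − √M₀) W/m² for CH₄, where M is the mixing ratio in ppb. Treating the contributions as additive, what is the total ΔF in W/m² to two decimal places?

ΔF = 4.84 W/m²

CO₂: 5.35 × ln(833/396) = 5.35 × ln(2.10354) = 5.35 × 0.74362 = 3.9784 W/m².
CH₄: 0.036 × (√2527 − √688) = 0.036 × (50.2693 − 26.2298) = 0.036 × 24.0395 = 0.8654 W/m².
Total ΔF = 3.9784 + 0.8654 = 4.8438 W/m².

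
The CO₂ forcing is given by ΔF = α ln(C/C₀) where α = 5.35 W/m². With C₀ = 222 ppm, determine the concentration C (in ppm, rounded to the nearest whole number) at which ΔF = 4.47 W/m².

Set 5.35 ln(C/222) = 4.47, so ln(C/222) = 4.47/5.35 = 0.83551.
Then C/222 = e^0.83551 = 2.30599, giving C = 222 × 2.30599 = 511.93 ppm.

C ≈ 512 ppm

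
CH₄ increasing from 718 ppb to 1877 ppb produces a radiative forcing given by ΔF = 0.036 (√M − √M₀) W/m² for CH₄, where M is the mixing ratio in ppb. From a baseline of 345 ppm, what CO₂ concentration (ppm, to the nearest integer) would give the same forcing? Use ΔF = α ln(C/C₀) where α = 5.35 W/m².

CH₄ forcing: 0.036 × (√1877 − √718) = 0.036 × (43.3244 − 26.7955) = 0.036 × 16.5289 = 0.59504 W/m².
Set 5.35 ln(C/345) = 0.59504: ln(C/345) = 0.59504/5.35 = 0.11122, so C = 345 × e^0.11122 = 345 × 1.11764 = 385.59 ppm.

C ≈ 386 ppm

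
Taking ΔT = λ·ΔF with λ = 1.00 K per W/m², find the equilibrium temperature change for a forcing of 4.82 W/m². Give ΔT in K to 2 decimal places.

ΔT = λ ΔF = 1.00 × 4.82 = 4.8200 K.

ΔT = 4.82 K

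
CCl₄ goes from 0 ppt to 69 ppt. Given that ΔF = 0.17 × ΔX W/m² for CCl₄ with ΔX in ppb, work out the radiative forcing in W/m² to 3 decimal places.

ΔF = 0.012 W/m²

CCl₄: Δ = 69 − 0 = 69 ppt = 0.069 ppb; ΔF = 0.17 × 0.069 = 0.0117 W/m².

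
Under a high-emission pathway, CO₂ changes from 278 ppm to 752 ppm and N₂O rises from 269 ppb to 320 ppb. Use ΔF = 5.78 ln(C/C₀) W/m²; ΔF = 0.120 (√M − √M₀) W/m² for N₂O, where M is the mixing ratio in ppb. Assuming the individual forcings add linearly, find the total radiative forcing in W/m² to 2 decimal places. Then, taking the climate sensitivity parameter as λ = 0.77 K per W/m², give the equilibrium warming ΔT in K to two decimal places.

ΔF = 5.93 W/m²; ΔT = 4.57 K

CO₂: 5.78 × ln(752/278) = 5.78 × ln(2.70504) = 5.78 × 0.99512 = 5.7518 W/m².
N₂O: 0.120 × (√320 − √269) = 0.120 × (17.8885 − 16.4012) = 0.120 × 1.4873 = 0.1785 W/m².
Total ΔF = 5.7518 + 0.1785 = 5.9303 W/m².
ΔT = λ ΔF = 0.77 × 5.93 = 4.5661 K.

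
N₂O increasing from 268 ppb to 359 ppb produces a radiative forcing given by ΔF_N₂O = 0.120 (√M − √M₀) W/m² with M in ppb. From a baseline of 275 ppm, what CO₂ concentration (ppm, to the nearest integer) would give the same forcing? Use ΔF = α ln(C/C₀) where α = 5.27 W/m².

C ≈ 292 ppm

N₂O forcing: 0.120 × (√359 − √268) = 0.120 × (18.9473 − 16.3707) = 0.120 × 2.5766 = 0.30919 W/m².
Set 5.27 ln(C/275) = 0.30919: ln(C/275) = 0.30919/5.27 = 0.05867, so C = 275 × e^0.05867 = 275 × 1.06043 = 291.62 ppm.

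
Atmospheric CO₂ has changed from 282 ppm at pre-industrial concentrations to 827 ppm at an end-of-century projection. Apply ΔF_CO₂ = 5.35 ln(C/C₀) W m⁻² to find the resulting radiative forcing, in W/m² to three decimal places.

ΔF = 5.756 W/m²

CO₂ absorption bands are partially saturated, so forcing scales with the logarithm of the concentration ratio.
CO₂: 5.35 × ln(827/282) = 5.35 × ln(2.93262) = 5.35 × 1.07590 = 5.7561 W/m².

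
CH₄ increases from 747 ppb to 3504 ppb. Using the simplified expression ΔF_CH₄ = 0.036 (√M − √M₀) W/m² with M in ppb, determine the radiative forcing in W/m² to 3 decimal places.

ΔF = 1.147 W/m²

CH₄: 0.036 × (√3504 − √747) = 0.036 × (59.1946 − 27.3313) = 0.036 × 31.8633 = 1.1471 W/m².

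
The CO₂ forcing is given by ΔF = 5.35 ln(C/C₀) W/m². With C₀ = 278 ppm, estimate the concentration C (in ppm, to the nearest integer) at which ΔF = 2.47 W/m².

C ≈ 441 ppm

Set 5.35 ln(C/278) = 2.47, so ln(C/278) = 2.47/5.35 = 0.46168.
Then C/278 = e^0.46168 = 1.58674, giving C = 278 × 1.58674 = 441.11 ppm.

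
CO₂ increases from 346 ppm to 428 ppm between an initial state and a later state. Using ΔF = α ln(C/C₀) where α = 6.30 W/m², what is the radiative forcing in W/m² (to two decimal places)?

CO₂ absorption bands are partially saturated, so forcing scales with the logarithm of the concentration ratio.
CO₂: 6.30 × ln(428/346) = 6.30 × ln(1.23699) = 6.30 × 0.21268 = 1.3399 W/m².

ΔF = 1.34 W/m²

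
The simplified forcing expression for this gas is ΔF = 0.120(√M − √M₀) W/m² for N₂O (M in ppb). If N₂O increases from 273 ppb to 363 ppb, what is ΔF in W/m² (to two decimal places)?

ΔF = 0.30 W/m²

N₂O: 0.120 × (√363 − √273) = 0.120 × (19.0526 − 16.5227) = 0.120 × 2.5299 = 0.3036 W/m².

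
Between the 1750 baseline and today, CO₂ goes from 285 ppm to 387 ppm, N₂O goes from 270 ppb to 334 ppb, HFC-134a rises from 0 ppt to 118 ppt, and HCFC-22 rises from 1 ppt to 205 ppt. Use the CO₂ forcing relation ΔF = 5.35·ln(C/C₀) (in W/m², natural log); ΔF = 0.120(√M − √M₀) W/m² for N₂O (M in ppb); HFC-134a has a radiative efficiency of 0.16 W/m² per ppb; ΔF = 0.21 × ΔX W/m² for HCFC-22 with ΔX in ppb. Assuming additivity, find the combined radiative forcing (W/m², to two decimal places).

ΔF = 1.92 W/m²

CO₂: 5.35 × ln(387/285) = 5.35 × ln(1.35789) = 5.35 × 0.30593 = 1.6367 W/m².
N₂O: 0.120 × (√334 − √270) = 0.120 × (18.2757 − 16.4317) = 0.120 × 1.8440 = 0.2213 W/m².
HFC-134a: Δ = 118 − 0 = 118 ppt = 0.118 ppb; ΔF = 0.16 × 0.118 = 0.0189 W/m².
HCFC-22: Δ = 205 − 1 = 204 ppt = 0.204 ppb; ΔF = 0.21 × 0.204 = 0.0428 W/m².
Total ΔF = 1.6367 + 0.2213 + 0.0189 + 0.0428 = 1.9197 W/m².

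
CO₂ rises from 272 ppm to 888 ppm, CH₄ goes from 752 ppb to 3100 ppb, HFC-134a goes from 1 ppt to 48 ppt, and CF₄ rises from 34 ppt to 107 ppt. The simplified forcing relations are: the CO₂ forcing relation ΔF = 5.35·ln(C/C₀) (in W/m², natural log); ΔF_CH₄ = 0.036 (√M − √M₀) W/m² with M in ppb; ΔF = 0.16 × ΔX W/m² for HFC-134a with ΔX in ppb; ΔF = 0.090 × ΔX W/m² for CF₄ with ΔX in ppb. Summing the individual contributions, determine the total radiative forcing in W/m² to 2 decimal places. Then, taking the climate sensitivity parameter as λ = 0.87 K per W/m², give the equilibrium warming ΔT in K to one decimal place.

ΔF = 7.36 W/m²; ΔT = 6.4 K

CO₂: 5.35 × ln(888/272) = 5.35 × ln(3.26471) = 5.35 × 1.18317 = 6.3300 W/m².
CH₄: 0.036 × (√3100 − √752) = 0.036 × (55.6776 − 27.4226) = 0.036 × 28.2550 = 1.0172 W/m².
HFC-134a: Δ = 48 − 1 = 47 ppt = 0.047 ppb; ΔF = 0.16 × 0.047 = 0.0075 W/m².
CF₄: Δ = 107 − 34 = 73 ppt = 0.073 ppb; ΔF = 0.090 × 0.073 = 0.0066 W/m².
Total ΔF = 6.3300 + 1.0172 + 0.0075 + 0.0066 = 7.3613 W/m².
ΔT = λ ΔF = 0.87 × 7.36 = 6.4032 K.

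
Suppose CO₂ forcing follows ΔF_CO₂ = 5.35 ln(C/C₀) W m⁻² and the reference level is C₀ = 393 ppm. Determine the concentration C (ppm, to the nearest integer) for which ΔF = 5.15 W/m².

Set 5.35 ln(C/393) = 5.15, so ln(C/393) = 5.15/5.35 = 0.96262.
Then C/393 = e^0.96262 = 2.61855, giving C = 393 × 2.61855 = 1029.09 ppm.

C ≈ 1029 ppm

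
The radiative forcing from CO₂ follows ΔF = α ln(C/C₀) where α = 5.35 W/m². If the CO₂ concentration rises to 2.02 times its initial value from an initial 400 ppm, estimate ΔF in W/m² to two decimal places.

ΔF = 3.76 W/m²

ΔF = 5.35 × ln(2.02) = 5.35 × 0.70310 = 3.7616 W/m².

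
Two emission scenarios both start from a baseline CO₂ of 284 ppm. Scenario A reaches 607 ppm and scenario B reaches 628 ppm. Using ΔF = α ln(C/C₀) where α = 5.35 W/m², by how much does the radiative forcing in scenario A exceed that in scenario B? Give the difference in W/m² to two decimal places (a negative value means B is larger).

ΔF_A = 5.35 ln(607/284) = 5.35 × 0.75955 = 4.0636 W/m².
ΔF_B = 5.35 ln(628/284) = 5.35 × 0.79357 = 4.2456 W/m².
Difference: 4.0636 − 4.2456 = -0.1820 W/m².

ΔF_A − ΔF_B = -0.18 W/m²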